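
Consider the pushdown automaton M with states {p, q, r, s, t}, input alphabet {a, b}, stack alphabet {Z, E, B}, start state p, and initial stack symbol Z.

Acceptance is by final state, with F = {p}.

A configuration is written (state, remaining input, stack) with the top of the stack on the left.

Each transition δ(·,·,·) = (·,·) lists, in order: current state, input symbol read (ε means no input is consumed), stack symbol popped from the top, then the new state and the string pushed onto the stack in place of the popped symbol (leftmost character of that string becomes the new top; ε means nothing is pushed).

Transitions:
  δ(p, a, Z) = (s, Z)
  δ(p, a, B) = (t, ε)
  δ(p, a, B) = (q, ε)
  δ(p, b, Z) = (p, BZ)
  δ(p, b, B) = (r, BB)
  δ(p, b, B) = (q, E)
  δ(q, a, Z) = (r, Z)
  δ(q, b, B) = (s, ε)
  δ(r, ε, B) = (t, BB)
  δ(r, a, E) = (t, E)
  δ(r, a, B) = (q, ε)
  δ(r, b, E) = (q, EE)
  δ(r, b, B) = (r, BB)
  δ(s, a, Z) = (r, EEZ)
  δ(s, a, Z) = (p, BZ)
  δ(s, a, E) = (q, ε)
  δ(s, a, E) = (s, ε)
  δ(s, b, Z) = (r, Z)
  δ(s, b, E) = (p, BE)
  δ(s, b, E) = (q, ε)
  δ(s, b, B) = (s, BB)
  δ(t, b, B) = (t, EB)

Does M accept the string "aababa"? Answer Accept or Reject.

Accept

One accepting computation: (p, aababa, Z) ⊢ (s, ababa, Z) ⊢ (p, baba, BZ) ⊢ (r, aba, BBZ) ⊢ (q, ba, BZ) ⊢ (s, a, Z) ⊢ (p, ε, BZ)
All input consumed and state p ∈ F.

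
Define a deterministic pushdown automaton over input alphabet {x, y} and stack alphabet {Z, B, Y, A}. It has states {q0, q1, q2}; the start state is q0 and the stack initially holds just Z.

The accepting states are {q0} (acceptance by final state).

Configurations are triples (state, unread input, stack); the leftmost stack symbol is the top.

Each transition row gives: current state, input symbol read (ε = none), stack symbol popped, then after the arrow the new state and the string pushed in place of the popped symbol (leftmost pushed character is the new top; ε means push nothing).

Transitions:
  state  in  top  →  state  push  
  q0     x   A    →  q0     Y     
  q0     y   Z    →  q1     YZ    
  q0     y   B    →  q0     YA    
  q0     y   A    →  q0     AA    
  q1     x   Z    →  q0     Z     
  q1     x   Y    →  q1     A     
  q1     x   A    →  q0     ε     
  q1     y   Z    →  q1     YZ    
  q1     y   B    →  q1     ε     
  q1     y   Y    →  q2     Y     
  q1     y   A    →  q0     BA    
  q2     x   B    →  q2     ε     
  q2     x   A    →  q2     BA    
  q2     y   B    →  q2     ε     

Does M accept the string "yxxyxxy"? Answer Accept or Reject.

(q0, yxxyxxy, Z) ⊢ (q1, xxyxxy, YZ) ⊢ (q1, xyxxy, AZ) ⊢ (q0, yxxy, Z) ⊢ (q1, xxy, YZ) ⊢ (q1, xy, AZ) ⊢ (q0, y, Z) ⊢ (q1, ε, YZ)
All input consumed; state q1 ∉ F and no further ε-move applies.

Reject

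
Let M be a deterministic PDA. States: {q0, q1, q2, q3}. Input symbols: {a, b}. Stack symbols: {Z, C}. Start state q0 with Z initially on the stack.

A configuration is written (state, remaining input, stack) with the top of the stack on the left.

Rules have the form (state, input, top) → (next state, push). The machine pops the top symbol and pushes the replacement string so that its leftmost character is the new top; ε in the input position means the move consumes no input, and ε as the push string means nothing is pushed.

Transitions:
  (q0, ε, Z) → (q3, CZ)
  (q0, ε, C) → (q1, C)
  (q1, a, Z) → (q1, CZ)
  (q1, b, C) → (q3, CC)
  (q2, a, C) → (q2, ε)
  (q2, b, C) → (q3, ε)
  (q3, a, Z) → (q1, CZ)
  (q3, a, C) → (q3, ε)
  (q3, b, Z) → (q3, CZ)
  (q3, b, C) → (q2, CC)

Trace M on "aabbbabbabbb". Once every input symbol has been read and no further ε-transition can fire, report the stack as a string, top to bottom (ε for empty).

CZ

(q0, aabbbabbabbb, Z) ⊢ (q3, aabbbabbabbb, CZ) ⊢ (q3, abbbabbabbb, Z) ⊢ (q1, bbbabbabbb, CZ) ⊢ (q3, bbabbabbb, CCZ) ⊢ (q2, babbabbb, CCCZ) ⊢ (q3, abbabbb, CCZ) ⊢ (q3, bbabbb, CZ) ⊢ (q2, babbb, CCZ) ⊢ (q3, abbb, CZ) ⊢ (q3, bbb, Z) ⊢ (q3, bb, CZ) ⊢ (q2, b, CCZ) ⊢ (q3, ε, CZ)
All input consumed in state q3 with stack CZ.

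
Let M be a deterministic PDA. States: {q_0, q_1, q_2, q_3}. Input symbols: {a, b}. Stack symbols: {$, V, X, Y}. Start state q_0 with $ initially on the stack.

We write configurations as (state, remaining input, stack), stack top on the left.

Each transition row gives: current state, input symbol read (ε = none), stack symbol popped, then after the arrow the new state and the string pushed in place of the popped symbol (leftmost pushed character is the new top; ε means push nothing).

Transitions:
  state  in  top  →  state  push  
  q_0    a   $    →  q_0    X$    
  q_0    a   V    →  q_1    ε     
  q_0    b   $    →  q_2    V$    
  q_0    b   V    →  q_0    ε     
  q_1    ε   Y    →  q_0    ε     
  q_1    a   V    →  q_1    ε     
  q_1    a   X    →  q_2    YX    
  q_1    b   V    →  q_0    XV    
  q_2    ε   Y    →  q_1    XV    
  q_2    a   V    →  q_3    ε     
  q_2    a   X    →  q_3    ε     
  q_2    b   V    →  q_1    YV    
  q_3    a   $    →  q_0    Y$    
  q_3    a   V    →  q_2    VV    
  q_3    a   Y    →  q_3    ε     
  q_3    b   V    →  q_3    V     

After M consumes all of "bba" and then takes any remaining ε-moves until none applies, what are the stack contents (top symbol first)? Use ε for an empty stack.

$

(q_0, bba, $) ⊢ (q_2, ba, V$) ⊢ (q_1, a, YV$) ⊢ (q_0, a, V$) ⊢ (q_1, ε, $)
All input consumed in state q_1 with stack $.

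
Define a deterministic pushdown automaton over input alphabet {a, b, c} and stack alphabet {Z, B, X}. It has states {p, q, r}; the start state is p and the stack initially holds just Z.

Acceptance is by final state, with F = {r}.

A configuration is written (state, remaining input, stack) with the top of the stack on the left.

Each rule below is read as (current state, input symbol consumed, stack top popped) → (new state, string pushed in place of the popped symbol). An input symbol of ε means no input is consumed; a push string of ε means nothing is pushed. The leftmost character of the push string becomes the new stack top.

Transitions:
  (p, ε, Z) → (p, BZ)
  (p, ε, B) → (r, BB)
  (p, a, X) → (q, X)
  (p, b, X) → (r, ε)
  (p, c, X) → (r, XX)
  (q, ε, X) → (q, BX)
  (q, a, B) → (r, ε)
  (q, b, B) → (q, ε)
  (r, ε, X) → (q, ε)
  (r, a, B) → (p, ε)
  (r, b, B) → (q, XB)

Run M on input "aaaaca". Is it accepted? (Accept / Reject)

(p, aaaaca, Z)
  ε-move, top Z: go to p, push BZ → (p, aaaaca, BZ)
  ε-move, top B: go to r, push BB → (r, aaaaca, BBZ)
  read a, top B: go to p, push ε → (p, aaaca, BZ)
  ε-move, top B: go to r, push BB → (r, aaaca, BBZ)
  read a, top B: go to p, push ε → (p, aaca, BZ)
  ε-move, top B: go to r, push BB → (r, aaca, BBZ)
  read a, top B: go to p, push ε → (p, aca, BZ)
  ε-move, top B: go to r, push BB → (r, aca, BBZ)
  read a, top B: go to p, push ε → (p, ca, BZ)
  ε-move, top B: go to r, push BB → (r, ca, BBZ)
No transition applies at (r, ca, BBZ); input not fully consumed.

Reject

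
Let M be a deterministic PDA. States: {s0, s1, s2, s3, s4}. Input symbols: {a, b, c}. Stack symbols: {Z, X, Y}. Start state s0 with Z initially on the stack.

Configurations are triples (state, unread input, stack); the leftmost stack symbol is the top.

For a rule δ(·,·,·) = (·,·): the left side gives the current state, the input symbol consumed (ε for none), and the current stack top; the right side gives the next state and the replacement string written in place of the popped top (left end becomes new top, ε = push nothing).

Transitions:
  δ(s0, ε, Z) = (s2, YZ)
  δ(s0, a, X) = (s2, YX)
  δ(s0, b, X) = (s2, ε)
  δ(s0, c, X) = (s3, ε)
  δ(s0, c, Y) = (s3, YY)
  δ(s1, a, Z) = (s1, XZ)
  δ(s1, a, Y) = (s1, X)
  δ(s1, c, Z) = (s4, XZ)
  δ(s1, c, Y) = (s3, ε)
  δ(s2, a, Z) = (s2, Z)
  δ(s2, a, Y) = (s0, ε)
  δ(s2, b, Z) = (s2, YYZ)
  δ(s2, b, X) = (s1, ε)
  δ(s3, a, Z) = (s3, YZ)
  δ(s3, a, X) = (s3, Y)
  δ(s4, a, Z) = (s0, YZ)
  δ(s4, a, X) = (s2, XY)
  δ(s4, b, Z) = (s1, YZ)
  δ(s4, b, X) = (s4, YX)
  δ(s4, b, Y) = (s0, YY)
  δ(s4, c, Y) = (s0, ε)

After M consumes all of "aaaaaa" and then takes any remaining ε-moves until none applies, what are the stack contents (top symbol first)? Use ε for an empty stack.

(s0, aaaaaa, Z) ⊢ (s2, aaaaaa, YZ) ⊢ (s0, aaaaa, Z) ⊢ (s2, aaaaa, YZ) ⊢ (s0, aaaa, Z) ⊢ (s2, aaaa, YZ) ⊢ (s0, aaa, Z) ⊢ (s2, aaa, YZ) ⊢ (s0, aa, Z) ⊢ (s2, aa, YZ) ⊢ (s0, a, Z) ⊢ (s2, a, YZ) ⊢ (s0, ε, Z) ⊢ (s2, ε, YZ)
All input consumed in state s2 with stack YZ.

YZ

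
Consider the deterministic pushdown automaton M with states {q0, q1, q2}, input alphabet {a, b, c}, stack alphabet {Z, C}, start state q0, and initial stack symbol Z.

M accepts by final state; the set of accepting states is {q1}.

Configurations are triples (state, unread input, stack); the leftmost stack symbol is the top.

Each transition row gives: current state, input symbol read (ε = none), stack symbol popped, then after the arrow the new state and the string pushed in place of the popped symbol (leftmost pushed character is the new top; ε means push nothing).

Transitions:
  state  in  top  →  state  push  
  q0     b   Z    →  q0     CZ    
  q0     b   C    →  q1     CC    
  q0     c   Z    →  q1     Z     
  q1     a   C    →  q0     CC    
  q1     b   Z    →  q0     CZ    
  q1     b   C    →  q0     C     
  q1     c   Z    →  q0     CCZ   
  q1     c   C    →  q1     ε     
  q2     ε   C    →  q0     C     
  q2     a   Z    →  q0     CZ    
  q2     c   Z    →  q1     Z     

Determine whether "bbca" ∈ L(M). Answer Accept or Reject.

(q0, bbca, Z) ⊢ (q0, bca, CZ) ⊢ (q1, ca, CCZ) ⊢ (q1, a, CZ) ⊢ (q0, ε, CCZ)
All input consumed; state q0 ∉ F and no further ε-move applies.

Reject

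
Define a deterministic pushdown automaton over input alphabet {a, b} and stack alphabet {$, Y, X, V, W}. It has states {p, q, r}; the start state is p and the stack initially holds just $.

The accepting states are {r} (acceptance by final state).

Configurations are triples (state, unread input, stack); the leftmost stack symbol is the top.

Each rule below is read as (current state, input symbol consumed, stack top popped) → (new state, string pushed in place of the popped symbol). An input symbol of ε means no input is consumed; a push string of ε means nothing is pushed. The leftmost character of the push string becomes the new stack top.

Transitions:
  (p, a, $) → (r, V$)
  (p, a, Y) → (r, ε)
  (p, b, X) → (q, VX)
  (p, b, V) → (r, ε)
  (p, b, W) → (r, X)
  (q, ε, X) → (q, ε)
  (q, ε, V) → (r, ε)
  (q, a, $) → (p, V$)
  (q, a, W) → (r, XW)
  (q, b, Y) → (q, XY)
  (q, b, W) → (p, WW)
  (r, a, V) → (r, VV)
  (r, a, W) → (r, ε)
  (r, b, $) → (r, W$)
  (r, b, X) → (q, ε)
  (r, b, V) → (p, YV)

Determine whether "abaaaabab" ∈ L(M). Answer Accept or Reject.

(p, abaaaabab, $)
  read a, top $: go to r, push V$ → (r, baaaabab, V$)
  read b, top V: go to p, push YV → (p, aaaabab, YV$)
  read a, top Y: go to r, push ε → (r, aaabab, V$)
  read a, top V: go to r, push VV → (r, aabab, VV$)
  read a, top V: go to r, push VV → (r, abab, VVV$)
  read a, top V: go to r, push VV → (r, bab, VVVV$)
  read b, top V: go to p, push YV → (p, ab, YVVVV$)
  read a, top Y: go to r, push ε → (r, b, VVVV$)
  read b, top V: go to p, push YV → (p, ε, YVVVV$)
All input consumed; state p ∉ F and no further ε-move applies.

Reject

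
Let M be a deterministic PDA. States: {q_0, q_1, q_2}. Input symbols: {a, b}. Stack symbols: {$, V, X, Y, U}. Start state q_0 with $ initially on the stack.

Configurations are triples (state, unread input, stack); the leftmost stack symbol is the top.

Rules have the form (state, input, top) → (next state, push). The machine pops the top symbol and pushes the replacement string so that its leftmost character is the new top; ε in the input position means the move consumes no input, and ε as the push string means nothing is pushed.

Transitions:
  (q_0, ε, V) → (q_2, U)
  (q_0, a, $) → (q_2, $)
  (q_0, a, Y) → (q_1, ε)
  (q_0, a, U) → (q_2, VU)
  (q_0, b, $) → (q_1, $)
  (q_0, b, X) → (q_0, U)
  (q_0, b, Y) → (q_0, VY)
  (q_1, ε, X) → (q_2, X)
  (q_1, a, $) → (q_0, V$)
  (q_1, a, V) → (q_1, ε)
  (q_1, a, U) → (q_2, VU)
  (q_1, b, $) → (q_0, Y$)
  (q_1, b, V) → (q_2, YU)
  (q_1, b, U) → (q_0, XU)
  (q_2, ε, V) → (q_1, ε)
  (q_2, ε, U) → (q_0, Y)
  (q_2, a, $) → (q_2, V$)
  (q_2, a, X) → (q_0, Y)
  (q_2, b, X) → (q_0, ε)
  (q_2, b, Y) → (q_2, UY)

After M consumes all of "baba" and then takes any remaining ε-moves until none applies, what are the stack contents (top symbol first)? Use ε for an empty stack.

Y$

(q_0, baba, $)
  read b, top $: go to q_1, push $ → (q_1, aba, $)
  read a, top $: go to q_0, push V$ → (q_0, ba, V$)
  ε-move, top V: go to q_2, push U → (q_2, ba, U$)
  ε-move, top U: go to q_0, push Y → (q_0, ba, Y$)
  read b, top Y: go to q_0, push VY → (q_0, a, VY$)
  ε-move, top V: go to q_2, push U → (q_2, a, UY$)
  ε-move, top U: go to q_0, push Y → (q_0, a, YY$)
  read a, top Y: go to q_1, push ε → (q_1, ε, Y$)
All input consumed in state q_1 with stack Y$.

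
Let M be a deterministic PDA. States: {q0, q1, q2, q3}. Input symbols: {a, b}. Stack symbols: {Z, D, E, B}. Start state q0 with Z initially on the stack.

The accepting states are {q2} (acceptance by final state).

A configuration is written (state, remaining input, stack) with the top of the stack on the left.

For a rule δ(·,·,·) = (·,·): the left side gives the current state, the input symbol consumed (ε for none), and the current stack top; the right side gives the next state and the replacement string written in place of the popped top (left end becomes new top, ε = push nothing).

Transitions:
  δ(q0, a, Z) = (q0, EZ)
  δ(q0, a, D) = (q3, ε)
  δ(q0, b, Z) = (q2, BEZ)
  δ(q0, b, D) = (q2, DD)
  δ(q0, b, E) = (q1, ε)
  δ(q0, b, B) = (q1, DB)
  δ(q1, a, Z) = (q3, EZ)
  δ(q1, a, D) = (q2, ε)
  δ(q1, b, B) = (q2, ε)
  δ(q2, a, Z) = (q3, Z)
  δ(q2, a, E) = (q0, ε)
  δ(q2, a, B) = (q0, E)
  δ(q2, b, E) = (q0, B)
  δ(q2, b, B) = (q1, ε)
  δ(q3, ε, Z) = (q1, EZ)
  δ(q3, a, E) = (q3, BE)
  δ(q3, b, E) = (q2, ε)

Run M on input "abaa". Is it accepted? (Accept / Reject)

(q0, abaa, Z) ⊢ (q0, baa, EZ) ⊢ (q1, aa, Z) ⊢ (q3, a, EZ) ⊢ (q3, ε, BEZ)
All input consumed; state q3 ∉ F and no further ε-move applies.

Reject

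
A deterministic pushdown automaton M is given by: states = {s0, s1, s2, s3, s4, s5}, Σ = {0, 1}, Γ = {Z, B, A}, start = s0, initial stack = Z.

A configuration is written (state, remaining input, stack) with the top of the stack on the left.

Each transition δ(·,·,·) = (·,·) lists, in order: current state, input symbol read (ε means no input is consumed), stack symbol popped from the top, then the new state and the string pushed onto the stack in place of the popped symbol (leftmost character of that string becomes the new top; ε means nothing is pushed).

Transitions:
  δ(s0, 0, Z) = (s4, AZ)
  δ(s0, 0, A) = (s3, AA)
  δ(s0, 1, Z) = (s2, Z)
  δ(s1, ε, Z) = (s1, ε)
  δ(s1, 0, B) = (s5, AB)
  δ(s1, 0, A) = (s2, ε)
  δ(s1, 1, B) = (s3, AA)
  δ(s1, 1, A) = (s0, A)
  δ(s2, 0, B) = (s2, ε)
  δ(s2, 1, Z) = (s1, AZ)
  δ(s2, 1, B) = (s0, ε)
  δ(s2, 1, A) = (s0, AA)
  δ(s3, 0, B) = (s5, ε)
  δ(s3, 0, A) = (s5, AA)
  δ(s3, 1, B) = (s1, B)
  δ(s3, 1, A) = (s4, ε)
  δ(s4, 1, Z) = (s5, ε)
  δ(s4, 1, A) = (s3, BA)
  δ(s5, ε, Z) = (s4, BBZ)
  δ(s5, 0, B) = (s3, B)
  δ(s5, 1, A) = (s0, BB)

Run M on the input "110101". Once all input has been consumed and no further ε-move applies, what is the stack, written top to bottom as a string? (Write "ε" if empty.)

(s0, 110101, Z) ⊢ (s2, 10101, Z) ⊢ (s1, 0101, AZ) ⊢ (s2, 101, Z) ⊢ (s1, 01, AZ) ⊢ (s2, 1, Z) ⊢ (s1, ε, AZ)
All input consumed in state s1 with stack AZ.

AZ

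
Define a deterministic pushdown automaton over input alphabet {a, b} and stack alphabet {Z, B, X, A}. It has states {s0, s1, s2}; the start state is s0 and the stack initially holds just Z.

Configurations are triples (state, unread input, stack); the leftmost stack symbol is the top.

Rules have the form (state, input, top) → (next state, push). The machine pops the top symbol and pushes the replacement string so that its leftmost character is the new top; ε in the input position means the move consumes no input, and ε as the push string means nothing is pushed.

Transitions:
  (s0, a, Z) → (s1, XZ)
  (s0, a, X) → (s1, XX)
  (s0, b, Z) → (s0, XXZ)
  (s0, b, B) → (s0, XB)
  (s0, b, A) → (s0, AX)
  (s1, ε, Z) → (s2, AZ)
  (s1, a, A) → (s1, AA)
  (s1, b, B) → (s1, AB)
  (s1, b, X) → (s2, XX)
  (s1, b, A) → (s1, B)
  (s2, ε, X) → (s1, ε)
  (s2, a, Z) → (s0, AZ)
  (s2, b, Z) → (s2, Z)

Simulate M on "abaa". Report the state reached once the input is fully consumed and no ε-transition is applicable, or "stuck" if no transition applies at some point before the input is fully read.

(s0, abaa, Z) ⊢ (s1, baa, XZ) ⊢ (s2, aa, XXZ) ⊢ (s1, aa, XZ)
No transition for (s1, a, top X); M blocks with input aa remaining.

stuck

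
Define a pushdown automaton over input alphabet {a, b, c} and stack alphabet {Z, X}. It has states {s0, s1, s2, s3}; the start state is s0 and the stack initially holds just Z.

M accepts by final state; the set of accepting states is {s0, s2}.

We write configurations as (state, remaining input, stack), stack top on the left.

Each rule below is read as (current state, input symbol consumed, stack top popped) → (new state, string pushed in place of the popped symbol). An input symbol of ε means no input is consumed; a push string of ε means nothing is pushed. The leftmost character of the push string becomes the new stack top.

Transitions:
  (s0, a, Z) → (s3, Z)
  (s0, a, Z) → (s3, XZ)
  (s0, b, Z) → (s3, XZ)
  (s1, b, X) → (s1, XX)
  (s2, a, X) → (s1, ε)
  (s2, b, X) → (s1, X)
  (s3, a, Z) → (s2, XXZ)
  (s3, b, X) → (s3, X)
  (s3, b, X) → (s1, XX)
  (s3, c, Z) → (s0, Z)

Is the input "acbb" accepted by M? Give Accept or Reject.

Reject

No computation consumes all input and reaches a final state.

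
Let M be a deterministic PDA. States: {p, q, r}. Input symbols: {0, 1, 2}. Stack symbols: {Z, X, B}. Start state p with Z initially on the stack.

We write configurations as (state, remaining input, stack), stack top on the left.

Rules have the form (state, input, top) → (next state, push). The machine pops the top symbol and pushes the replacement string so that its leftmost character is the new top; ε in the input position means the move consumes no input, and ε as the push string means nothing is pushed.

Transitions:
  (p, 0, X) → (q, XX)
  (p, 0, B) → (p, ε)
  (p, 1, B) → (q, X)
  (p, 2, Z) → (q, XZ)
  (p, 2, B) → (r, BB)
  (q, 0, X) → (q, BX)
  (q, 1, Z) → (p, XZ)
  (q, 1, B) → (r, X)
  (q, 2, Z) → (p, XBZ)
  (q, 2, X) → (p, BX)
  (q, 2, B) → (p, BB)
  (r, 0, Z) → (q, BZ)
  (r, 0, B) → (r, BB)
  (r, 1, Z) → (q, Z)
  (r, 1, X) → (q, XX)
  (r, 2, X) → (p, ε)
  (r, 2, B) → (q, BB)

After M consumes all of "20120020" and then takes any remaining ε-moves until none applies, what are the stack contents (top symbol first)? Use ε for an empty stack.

BXXZ

(p, 20120020, Z)
  read 2, top Z: go to q, push XZ → (q, 0120020, XZ)
  read 0, top X: go to q, push BX → (q, 120020, BXZ)
  read 1, top B: go to r, push X → (r, 20020, XXZ)
  read 2, top X: go to p, push ε → (p, 0020, XZ)
  read 0, top X: go to q, push XX → (q, 020, XXZ)
  read 0, top X: go to q, push BX → (q, 20, BXXZ)
  read 2, top B: go to p, push BB → (p, 0, BBXXZ)
  read 0, top B: go to p, push ε → (p, ε, BXXZ)
All input consumed in state p with stack BXXZ.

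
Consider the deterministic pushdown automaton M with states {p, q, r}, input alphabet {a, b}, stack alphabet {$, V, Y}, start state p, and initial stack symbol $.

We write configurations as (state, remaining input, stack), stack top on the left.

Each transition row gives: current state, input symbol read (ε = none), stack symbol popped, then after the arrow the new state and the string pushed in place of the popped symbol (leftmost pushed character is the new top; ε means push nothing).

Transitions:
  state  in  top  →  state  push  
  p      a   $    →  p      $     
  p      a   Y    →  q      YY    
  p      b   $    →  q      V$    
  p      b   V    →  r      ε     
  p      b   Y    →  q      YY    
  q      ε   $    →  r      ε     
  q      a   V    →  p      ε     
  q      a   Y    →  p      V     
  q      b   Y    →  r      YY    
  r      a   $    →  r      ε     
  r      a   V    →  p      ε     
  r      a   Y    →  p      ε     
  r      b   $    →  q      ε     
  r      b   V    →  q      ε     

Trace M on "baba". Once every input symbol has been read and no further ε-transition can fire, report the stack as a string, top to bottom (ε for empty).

(p, baba, $) ⊢ (q, aba, V$) ⊢ (p, ba, $) ⊢ (q, a, V$) ⊢ (p, ε, $)
All input consumed in state p with stack $.

$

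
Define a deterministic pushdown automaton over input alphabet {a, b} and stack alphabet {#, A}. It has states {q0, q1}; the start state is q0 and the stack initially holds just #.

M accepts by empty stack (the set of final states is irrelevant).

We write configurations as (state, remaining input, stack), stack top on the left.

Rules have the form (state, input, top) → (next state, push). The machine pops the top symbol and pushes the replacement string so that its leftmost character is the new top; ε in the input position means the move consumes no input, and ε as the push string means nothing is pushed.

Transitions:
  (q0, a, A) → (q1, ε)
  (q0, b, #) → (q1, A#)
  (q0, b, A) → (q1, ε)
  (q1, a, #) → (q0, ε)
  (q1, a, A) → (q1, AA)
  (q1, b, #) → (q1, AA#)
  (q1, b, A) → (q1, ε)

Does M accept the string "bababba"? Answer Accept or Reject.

Accept

(q0, bababba, #)
  read b, top #: go to q1, push A# → (q1, ababba, A#)
  read a, top A: go to q1, push AA → (q1, babba, AA#)
  read b, top A: go to q1, push ε → (q1, abba, A#)
  read a, top A: go to q1, push AA → (q1, bba, AA#)
  read b, top A: go to q1, push ε → (q1, ba, A#)
  read b, top A: go to q1, push ε → (q1, a, #)
  read a, top #: go to q0, push ε → (q0, ε, ε)
All input consumed and the stack is empty.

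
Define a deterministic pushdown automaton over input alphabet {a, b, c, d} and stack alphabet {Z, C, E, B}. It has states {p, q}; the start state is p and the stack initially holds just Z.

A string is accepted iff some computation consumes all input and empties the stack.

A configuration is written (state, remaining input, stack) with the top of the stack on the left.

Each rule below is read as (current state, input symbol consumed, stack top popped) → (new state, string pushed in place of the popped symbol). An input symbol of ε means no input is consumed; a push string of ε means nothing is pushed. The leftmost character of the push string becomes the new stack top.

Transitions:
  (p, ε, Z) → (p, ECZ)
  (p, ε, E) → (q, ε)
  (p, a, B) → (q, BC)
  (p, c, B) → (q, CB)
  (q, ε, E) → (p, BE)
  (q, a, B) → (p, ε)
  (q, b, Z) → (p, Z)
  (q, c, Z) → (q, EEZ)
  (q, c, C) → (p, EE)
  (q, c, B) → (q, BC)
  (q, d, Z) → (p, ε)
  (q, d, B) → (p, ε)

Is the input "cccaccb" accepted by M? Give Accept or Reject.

Reject

(p, cccaccb, Z) ⊢ (p, cccaccb, ECZ) ⊢ (q, cccaccb, CZ) ⊢ (p, ccaccb, EEZ) ⊢ (q, ccaccb, EZ) ⊢ (p, ccaccb, BEZ) ⊢ (q, caccb, CBEZ) ⊢ (p, accb, EEBEZ) ⊢ (q, accb, EBEZ) ⊢ (p, accb, BEBEZ) ⊢ (q, ccb, BCEBEZ) ⊢ (q, cb, BCCEBEZ) ⊢ (q, b, BCCCEBEZ)
No transition applies at (q, b, BCCCEBEZ); input not fully consumed.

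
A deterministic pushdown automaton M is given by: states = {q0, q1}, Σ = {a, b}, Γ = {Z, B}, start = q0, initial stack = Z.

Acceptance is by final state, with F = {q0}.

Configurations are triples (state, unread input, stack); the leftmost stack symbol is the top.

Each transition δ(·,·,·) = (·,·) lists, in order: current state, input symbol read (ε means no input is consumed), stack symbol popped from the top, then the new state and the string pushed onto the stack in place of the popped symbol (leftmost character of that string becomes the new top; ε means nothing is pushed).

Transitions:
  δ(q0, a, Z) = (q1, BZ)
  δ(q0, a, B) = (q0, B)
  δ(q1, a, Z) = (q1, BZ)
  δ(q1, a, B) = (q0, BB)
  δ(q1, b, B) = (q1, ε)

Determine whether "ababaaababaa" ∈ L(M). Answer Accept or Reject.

Reject

(q0, ababaaababaa, Z)
  read a, top Z: go to q1, push BZ → (q1, babaaababaa, BZ)
  read b, top B: go to q1, push ε → (q1, abaaababaa, Z)
  read a, top Z: go to q1, push BZ → (q1, baaababaa, BZ)
  read b, top B: go to q1, push ε → (q1, aaababaa, Z)
  read a, top Z: go to q1, push BZ → (q1, aababaa, BZ)
  read a, top B: go to q0, push BB → (q0, ababaa, BBZ)
  read a, top B: go to q0, push B → (q0, babaa, BBZ)
No transition applies at (q0, babaa, BBZ); input not fully consumed.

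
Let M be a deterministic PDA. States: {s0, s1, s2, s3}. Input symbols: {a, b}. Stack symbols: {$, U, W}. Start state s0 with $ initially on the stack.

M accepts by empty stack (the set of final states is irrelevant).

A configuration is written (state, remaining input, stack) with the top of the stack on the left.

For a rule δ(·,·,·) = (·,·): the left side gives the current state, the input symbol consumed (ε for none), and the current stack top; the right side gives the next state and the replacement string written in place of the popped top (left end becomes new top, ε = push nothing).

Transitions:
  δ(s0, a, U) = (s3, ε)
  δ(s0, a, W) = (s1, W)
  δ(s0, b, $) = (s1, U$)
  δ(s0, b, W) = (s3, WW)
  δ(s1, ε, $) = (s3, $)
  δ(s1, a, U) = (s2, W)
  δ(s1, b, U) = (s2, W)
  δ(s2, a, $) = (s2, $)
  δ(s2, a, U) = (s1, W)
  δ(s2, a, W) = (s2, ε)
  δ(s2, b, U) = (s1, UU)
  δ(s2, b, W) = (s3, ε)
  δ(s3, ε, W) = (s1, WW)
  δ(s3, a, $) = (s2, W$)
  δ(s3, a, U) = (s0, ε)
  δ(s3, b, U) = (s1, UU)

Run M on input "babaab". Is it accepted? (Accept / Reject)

Reject

(s0, babaab, $)
  read b, top $: go to s1, push U$ → (s1, abaab, U$)
  read a, top U: go to s2, push W → (s2, baab, W$)
  read b, top W: go to s3, push ε → (s3, aab, $)
  read a, top $: go to s2, push W$ → (s2, ab, W$)
  read a, top W: go to s2, push ε → (s2, b, $)
No transition applies at (s2, b, $); input not fully consumed.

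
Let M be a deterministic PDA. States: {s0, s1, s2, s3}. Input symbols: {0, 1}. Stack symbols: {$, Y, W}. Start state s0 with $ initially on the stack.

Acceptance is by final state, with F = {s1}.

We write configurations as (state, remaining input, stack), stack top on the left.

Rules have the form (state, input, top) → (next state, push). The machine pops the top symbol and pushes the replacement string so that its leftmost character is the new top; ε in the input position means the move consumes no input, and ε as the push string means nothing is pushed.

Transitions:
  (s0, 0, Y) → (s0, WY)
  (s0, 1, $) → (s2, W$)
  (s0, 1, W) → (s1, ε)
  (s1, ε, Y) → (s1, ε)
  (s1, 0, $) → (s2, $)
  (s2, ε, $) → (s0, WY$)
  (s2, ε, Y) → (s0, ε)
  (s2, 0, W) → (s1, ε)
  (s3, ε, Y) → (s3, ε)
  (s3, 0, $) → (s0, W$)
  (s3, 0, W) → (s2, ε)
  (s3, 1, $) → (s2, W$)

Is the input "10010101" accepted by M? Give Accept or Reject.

Accept

(s0, 10010101, $) ⊢ (s2, 0010101, W$) ⊢ (s1, 010101, $) ⊢ (s2, 10101, $) ⊢ (s0, 10101, WY$) ⊢ (s1, 0101, Y$) ⊢ (s1, 0101, $) ⊢ (s2, 101, $) ⊢ (s0, 101, WY$) ⊢ (s1, 01, Y$) ⊢ (s1, 01, $) ⊢ (s2, 1, $) ⊢ (s0, 1, WY$) ⊢ (s1, ε, Y$)
All input consumed; state s1 ∈ F.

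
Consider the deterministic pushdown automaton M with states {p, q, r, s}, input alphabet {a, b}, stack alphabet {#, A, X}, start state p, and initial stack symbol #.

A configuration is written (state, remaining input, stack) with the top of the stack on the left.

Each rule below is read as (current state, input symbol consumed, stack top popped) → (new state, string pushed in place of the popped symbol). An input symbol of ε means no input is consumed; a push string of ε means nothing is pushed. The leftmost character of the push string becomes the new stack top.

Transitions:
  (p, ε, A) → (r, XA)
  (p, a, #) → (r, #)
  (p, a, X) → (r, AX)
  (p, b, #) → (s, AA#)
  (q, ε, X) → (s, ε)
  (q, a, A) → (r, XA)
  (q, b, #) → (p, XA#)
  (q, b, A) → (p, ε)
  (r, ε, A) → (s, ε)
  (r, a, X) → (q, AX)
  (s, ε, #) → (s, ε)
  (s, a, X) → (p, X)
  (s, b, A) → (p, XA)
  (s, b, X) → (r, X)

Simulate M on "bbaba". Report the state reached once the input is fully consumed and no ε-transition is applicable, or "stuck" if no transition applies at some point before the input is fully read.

q

(p, bbaba, #)
  read b, top #: go to s, push AA# → (s, baba, AA#)
  read b, top A: go to p, push XA → (p, aba, XAA#)
  read a, top X: go to r, push AX → (r, ba, AXAA#)
  ε-move, top A: go to s, push ε → (s, ba, XAA#)
  read b, top X: go to r, push X → (r, a, XAA#)
  read a, top X: go to q, push AX → (q, ε, AXAA#)
All input consumed; M is in state q.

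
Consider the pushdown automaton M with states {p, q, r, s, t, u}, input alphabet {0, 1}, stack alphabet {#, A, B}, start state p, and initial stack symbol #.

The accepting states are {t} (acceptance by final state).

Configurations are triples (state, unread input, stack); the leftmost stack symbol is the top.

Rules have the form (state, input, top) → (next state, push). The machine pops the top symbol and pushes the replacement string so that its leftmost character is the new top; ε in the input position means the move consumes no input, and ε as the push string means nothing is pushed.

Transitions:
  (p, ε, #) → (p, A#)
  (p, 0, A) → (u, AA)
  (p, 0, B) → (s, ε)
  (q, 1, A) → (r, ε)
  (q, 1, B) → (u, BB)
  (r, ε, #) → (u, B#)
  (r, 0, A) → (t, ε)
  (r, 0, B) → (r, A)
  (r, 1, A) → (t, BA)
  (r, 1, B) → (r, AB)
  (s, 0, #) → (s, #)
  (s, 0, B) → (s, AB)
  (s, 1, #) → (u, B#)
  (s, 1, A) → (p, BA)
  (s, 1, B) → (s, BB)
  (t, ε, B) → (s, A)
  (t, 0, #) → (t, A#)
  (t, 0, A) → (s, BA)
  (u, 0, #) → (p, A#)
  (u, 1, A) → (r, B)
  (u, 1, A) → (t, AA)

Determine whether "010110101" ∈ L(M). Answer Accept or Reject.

Reject

No computation consumes all input and reaches a final state.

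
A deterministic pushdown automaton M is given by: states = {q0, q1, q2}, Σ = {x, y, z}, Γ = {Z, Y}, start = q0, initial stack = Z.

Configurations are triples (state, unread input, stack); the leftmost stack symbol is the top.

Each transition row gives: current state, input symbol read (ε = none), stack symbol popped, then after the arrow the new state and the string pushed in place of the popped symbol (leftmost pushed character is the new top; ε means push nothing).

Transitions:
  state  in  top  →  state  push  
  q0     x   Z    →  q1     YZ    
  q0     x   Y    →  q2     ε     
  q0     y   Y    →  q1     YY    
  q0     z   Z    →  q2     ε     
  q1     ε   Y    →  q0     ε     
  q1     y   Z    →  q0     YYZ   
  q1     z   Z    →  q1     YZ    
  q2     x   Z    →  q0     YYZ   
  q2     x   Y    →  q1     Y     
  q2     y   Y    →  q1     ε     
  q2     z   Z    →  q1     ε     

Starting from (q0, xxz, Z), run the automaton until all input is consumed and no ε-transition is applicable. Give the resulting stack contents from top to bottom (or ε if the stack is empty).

ε

(q0, xxz, Z)
  read x, top Z: go to q1, push YZ → (q1, xz, YZ)
  ε-move, top Y: go to q0, push ε → (q0, xz, Z)
  read x, top Z: go to q1, push YZ → (q1, z, YZ)
  ε-move, top Y: go to q0, push ε → (q0, z, Z)
  read z, top Z: go to q2, push ε → (q2, ε, ε)
All input consumed in state q2 with stack ε.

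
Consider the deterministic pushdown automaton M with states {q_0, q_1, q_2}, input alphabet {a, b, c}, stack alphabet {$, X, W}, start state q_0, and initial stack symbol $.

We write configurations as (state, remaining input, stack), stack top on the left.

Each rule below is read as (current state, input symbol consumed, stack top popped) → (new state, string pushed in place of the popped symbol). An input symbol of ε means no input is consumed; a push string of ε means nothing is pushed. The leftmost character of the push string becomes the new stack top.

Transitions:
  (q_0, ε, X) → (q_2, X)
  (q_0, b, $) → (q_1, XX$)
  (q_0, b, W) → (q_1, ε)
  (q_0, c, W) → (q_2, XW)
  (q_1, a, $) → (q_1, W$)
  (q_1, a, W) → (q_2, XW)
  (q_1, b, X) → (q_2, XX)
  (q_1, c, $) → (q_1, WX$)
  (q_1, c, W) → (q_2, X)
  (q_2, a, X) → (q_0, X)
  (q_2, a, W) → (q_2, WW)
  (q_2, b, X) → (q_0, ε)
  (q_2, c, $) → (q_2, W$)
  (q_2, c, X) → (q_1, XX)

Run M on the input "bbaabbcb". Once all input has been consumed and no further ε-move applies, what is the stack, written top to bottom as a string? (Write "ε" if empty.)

XXX$

(q_0, bbaabbcb, $)
  read b, top $: go to q_1, push XX$ → (q_1, baabbcb, XX$)
  read b, top X: go to q_2, push XX → (q_2, aabbcb, XXX$)
  read a, top X: go to q_0, push X → (q_0, abbcb, XXX$)
  ε-move, top X: go to q_2, push X → (q_2, abbcb, XXX$)
  read a, top X: go to q_0, push X → (q_0, bbcb, XXX$)
  ε-move, top X: go to q_2, push X → (q_2, bbcb, XXX$)
  read b, top X: go to q_0, push ε → (q_0, bcb, XX$)
  ε-move, top X: go to q_2, push X → (q_2, bcb, XX$)
  read b, top X: go to q_0, push ε → (q_0, cb, X$)
  ε-move, top X: go to q_2, push X → (q_2, cb, X$)
  read c, top X: go to q_1, push XX → (q_1, b, XX$)
  read b, top X: go to q_2, push XX → (q_2, ε, XXX$)
All input consumed in state q_2 with stack XXX$.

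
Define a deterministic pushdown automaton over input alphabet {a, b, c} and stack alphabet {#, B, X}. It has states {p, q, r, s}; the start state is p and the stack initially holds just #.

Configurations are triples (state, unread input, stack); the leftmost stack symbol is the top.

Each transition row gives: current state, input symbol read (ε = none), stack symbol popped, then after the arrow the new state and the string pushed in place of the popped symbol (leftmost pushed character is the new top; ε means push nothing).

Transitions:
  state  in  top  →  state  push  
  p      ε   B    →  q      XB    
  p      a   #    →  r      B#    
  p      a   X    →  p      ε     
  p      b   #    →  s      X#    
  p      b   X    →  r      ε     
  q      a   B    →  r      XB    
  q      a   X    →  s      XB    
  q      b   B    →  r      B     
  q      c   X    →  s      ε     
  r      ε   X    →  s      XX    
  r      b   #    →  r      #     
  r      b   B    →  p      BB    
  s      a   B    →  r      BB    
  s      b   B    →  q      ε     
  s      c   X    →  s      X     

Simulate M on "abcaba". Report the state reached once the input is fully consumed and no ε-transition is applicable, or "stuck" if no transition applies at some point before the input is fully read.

(p, abcaba, #)
  read a, top #: go to r, push B# → (r, bcaba, B#)
  read b, top B: go to p, push BB → (p, caba, BB#)
  ε-move, top B: go to q, push XB → (q, caba, XBB#)
  read c, top X: go to s, push ε → (s, aba, BB#)
  read a, top B: go to r, push BB → (r, ba, BBB#)
  read b, top B: go to p, push BB → (p, a, BBBB#)
  ε-move, top B: go to q, push XB → (q, a, XBBBB#)
  read a, top X: go to s, push XB → (s, ε, XBBBBB#)
All input consumed; M is in state s.

s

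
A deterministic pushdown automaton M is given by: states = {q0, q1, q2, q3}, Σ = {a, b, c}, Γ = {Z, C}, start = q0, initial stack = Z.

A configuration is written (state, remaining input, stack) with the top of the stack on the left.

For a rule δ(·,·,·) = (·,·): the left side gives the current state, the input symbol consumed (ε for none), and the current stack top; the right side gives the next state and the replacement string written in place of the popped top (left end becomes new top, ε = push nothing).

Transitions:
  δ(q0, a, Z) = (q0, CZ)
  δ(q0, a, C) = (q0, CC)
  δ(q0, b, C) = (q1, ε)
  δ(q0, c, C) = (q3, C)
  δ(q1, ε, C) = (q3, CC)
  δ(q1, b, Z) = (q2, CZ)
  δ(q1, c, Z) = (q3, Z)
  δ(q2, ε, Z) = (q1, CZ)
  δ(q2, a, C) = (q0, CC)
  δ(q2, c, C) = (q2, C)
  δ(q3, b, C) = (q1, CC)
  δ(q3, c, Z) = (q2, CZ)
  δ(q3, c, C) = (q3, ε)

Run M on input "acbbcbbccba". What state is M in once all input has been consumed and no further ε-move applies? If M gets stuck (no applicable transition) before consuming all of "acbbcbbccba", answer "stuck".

stuck

(q0, acbbcbbccba, Z)
  read a, top Z: go to q0, push CZ → (q0, cbbcbbccba, CZ)
  read c, top C: go to q3, push C → (q3, bbcbbccba, CZ)
  read b, top C: go to q1, push CC → (q1, bcbbccba, CCZ)
  ε-move, top C: go to q3, push CC → (q3, bcbbccba, CCCZ)
  read b, top C: go to q1, push CC → (q1, cbbccba, CCCCZ)
  ε-move, top C: go to q3, push CC → (q3, cbbccba, CCCCCZ)
  read c, top C: go to q3, push ε → (q3, bbccba, CCCCZ)
  read b, top C: go to q1, push CC → (q1, bccba, CCCCCZ)
  ε-move, top C: go to q3, push CC → (q3, bccba, CCCCCCZ)
  read b, top C: go to q1, push CC → (q1, ccba, CCCCCCCZ)
  ε-move, top C: go to q3, push CC → (q3, ccba, CCCCCCCCZ)
  read c, top C: go to q3, push ε → (q3, cba, CCCCCCCZ)
  read c, top C: go to q3, push ε → (q3, ba, CCCCCCZ)
  read b, top C: go to q1, push CC → (q1, a, CCCCCCCZ)
  ε-move, top C: go to q3, push CC → (q3, a, CCCCCCCCZ)
No transition for (q3, a, top C); M blocks with input a remaining.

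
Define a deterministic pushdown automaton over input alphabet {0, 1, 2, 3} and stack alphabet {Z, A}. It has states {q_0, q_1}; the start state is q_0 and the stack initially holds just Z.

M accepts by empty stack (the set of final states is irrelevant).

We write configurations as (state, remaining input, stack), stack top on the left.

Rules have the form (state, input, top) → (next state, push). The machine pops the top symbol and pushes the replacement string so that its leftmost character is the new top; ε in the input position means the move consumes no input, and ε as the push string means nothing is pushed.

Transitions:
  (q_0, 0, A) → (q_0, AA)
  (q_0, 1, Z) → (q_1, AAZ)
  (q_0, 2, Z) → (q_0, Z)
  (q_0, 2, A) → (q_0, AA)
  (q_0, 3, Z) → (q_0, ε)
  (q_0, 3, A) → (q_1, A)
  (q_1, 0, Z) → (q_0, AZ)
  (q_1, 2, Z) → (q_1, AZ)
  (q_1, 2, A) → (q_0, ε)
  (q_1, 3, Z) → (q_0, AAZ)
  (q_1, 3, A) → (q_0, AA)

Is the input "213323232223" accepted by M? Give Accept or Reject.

(q_0, 213323232223, Z)
  read 2, top Z: go to q_0, push Z → (q_0, 13323232223, Z)
  read 1, top Z: go to q_1, push AAZ → (q_1, 3323232223, AAZ)
  read 3, top A: go to q_0, push AA → (q_0, 323232223, AAAZ)
  read 3, top A: go to q_1, push A → (q_1, 23232223, AAAZ)
  read 2, top A: go to q_0, push ε → (q_0, 3232223, AAZ)
  read 3, top A: go to q_1, push A → (q_1, 232223, AAZ)
  read 2, top A: go to q_0, push ε → (q_0, 32223, AZ)
  read 3, top A: go to q_1, push A → (q_1, 2223, AZ)
  read 2, top A: go to q_0, push ε → (q_0, 223, Z)
  read 2, top Z: go to q_0, push Z → (q_0, 23, Z)
  read 2, top Z: go to q_0, push Z → (q_0, 3, Z)
  read 3, top Z: go to q_0, push ε → (q_0, ε, ε)
All input consumed and the stack is empty.

Accept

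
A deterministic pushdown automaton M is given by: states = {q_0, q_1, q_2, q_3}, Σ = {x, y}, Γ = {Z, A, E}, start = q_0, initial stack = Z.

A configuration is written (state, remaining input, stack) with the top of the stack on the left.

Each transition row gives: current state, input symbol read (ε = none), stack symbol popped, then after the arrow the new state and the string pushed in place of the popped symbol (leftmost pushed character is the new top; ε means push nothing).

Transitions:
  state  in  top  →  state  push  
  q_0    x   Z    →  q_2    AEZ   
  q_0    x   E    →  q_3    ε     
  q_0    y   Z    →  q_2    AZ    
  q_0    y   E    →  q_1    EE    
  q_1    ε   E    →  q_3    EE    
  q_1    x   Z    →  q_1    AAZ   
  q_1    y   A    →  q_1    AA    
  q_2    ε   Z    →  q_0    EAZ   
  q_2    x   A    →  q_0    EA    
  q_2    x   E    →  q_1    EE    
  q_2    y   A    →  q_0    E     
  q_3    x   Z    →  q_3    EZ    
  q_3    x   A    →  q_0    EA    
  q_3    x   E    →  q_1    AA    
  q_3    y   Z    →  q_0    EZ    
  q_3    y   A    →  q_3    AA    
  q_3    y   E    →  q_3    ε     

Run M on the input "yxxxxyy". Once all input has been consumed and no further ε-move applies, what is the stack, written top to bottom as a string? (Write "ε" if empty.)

(q_0, yxxxxyy, Z) ⊢ (q_2, xxxxyy, AZ) ⊢ (q_0, xxxyy, EAZ) ⊢ (q_3, xxyy, AZ) ⊢ (q_0, xyy, EAZ) ⊢ (q_3, yy, AZ) ⊢ (q_3, y, AAZ) ⊢ (q_3, ε, AAAZ)
All input consumed in state q_3 with stack AAAZ.

AAAZ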